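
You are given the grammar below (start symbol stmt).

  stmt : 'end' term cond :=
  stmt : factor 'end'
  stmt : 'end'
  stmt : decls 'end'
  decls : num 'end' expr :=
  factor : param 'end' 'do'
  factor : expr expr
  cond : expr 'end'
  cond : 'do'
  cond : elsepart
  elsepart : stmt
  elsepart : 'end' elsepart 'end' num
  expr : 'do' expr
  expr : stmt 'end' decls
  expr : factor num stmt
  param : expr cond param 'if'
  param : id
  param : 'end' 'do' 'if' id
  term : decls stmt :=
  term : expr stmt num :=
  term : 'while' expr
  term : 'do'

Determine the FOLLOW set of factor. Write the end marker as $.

{ 'end', num }

In stmt : factor 'end': add FIRST('end') = { 'end' }.
In expr : factor num stmt: add FIRST(num stmt) = { num }.
Union: FOLLOW(factor) = { 'end', num }.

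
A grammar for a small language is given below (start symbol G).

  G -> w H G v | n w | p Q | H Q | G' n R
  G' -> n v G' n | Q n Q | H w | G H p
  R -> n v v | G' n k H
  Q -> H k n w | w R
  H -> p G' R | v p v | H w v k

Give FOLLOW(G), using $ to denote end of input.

G is the start symbol, so $ ∈ FOLLOW(G).
In G -> w H G v: add FIRST(v) = { v }.
In G' -> G H p: add FIRST(H p) = { p, v }.
Union: FOLLOW(G) = { $, p, v }.

{ $, p, v }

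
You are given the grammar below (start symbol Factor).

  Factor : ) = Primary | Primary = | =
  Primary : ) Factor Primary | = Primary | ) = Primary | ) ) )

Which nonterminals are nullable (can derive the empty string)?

No nonterminal has an empty production or an RHS whose symbols are all nullable.

{ } (none)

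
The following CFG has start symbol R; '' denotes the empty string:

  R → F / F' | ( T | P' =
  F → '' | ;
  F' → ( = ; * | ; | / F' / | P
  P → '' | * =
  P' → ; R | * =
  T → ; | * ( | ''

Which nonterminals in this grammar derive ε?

Directly nullable (have an ''-production): F, P, T.
F' → P with every symbol nullable, so F' is nullable.
No other nonterminal has a production whose RHS symbols are all nullable.

{ F, F', P, T }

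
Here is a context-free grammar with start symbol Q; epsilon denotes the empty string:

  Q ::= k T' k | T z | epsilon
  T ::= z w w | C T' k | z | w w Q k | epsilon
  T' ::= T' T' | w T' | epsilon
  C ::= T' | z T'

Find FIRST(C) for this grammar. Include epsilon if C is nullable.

{ w, z, epsilon }

From C ::= T': add FIRST(T') = { w, epsilon } (including epsilon since T' is nullable).
C ::= z T' contributes {z}.
Union: FIRST(C) = { w, z, epsilon }.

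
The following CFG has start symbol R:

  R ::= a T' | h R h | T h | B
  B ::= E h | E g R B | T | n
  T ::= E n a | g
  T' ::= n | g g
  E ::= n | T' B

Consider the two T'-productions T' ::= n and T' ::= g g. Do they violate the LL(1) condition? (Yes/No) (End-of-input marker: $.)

No

FIRST(n) = { n } and FIRST(g g) = { g }.
The FIRST sets are disjoint and neither alternative is nullable — no conflict.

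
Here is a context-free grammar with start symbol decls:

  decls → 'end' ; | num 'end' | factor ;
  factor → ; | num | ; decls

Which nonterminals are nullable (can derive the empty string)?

No nonterminal has an empty production or an RHS whose symbols are all nullable.

{ } (none)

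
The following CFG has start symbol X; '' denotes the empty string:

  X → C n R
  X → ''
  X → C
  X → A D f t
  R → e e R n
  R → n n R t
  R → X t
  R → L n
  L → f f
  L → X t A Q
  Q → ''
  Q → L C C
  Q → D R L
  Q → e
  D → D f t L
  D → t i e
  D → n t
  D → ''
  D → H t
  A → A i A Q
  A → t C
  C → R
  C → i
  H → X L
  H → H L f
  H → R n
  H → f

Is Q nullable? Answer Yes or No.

Q has an ''-production, so Q ⇒ ''.

Yes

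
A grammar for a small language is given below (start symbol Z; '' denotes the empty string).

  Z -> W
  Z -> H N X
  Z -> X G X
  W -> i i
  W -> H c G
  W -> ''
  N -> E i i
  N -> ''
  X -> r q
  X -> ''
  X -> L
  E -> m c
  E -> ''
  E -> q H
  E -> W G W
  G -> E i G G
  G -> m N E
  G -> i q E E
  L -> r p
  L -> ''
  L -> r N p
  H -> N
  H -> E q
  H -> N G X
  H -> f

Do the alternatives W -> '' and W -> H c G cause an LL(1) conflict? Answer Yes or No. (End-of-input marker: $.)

Yes

FIRST('') = { '' } and FIRST(H c G) = { c, f, i, m, q }.
The first alternative is nullable and FOLLOW(W) = { $, c, f, i, m, q, r } shares c with FIRST of the second — conflict.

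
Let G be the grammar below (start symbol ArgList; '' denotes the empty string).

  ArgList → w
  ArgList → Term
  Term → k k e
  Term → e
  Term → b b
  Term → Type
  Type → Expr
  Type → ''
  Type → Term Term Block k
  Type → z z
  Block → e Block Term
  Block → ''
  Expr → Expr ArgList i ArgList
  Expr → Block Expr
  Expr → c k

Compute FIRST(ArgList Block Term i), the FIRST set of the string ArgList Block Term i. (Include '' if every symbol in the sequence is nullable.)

Add FIRST(ArgList)\{''} = { b, c, e, k, w, z }; ArgList is nullable, continue.
Add FIRST(Block)\{''} = { e }; Block is nullable, continue.
Add FIRST(Term)\{''} = { b, c, e, k, z }; Term is nullable, continue.
i is a terminal; add {i} and stop.

{ b, c, e, i, k, w, z }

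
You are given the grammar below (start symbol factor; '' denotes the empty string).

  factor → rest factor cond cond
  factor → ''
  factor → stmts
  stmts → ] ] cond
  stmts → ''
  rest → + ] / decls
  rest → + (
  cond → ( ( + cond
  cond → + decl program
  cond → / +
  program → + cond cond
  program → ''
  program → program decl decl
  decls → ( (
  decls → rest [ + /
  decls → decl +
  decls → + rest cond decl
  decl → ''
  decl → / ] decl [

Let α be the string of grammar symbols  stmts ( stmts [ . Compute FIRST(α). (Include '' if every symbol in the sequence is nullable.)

{ (, ] }

Add FIRST(stmts)\{''} = { ] }; stmts is nullable, continue.
( is a terminal; add {(} and stop.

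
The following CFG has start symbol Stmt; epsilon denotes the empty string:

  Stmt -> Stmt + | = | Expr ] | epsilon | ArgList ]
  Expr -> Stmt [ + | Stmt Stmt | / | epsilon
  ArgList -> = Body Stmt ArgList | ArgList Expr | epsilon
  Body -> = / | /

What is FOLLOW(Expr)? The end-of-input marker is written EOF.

In Stmt -> Expr ]: add FIRST(]) = { ] }.
In ArgList -> ArgList Expr: Expr is at the end, add FOLLOW(ArgList) = { +, /, =, [, ] }.
Union: FOLLOW(Expr) = { +, /, =, [, ] }.

{ +, /, =, [, ] }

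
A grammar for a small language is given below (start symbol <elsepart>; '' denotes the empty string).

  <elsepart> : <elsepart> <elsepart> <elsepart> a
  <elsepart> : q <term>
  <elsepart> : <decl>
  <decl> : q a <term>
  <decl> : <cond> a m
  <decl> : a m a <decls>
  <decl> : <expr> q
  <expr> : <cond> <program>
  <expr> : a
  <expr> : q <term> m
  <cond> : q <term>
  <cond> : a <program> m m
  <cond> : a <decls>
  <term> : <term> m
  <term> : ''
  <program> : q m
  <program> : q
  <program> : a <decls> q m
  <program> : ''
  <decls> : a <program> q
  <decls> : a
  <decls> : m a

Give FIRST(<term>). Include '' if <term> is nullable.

{ m, '' }

From <term> : <term> m: <term> nullable, take FIRST(<term>) ∪ {m} = { m }.
<term> : '' contributes ''.
Union: FIRST(<term>) = { m, '' }.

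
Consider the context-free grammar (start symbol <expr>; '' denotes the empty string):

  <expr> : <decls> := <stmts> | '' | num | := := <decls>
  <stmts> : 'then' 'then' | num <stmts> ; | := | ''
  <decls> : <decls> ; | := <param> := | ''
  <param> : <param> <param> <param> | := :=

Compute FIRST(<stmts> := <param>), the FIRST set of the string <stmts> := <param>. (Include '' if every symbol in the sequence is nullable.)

{ 'then', :=, num }

Add FIRST(<stmts>)\{''} = { 'then', :=, num }; <stmts> is nullable, continue.
:= is a terminal; add {:=} and stop.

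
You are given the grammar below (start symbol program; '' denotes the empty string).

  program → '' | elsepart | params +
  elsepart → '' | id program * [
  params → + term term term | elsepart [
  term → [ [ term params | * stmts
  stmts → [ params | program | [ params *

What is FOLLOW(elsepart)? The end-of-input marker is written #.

{ #, *, +, [, id }

In program → elsepart: elsepart is at the end, add FOLLOW(program) = { #, *, +, [, id }.
In params → elsepart [: add FIRST([) = { [ }.
Union: FOLLOW(elsepart) = { #, *, +, [, id }.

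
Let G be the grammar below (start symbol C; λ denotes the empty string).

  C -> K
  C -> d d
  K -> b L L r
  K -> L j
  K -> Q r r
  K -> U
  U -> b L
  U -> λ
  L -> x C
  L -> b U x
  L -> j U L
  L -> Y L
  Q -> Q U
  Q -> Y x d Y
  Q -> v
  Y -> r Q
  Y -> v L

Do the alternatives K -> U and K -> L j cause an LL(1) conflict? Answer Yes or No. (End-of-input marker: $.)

Yes

FIRST(U) = { b, λ } and FIRST(L j) = { b, j, r, v, x }.
Both contain b, so the two alternatives are not disjoint — LL(1) conflict.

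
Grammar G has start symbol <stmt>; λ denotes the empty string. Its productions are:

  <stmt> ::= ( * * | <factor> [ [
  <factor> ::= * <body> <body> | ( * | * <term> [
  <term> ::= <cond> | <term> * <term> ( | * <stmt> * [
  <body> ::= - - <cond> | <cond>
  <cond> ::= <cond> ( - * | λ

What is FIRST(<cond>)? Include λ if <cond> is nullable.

{ (, λ }

From <cond> ::= <cond> ( - *: <cond> nullable, take FIRST(<cond>) ∪ {(} = { ( }.
<cond> ::= λ contributes λ.
Union: FIRST(<cond>) = { (, λ }.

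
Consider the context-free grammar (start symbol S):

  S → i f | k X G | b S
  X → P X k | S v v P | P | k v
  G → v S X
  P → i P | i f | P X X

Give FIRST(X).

{ b, i, k }

From X → P X k: add FIRST(P) = { i }.
From X → S v v P: add FIRST(S) = { b, i, k }.
From X → P: add FIRST(P) = { i }.
X → k v contributes {k}.
Union: FIRST(X) = { b, i, k }.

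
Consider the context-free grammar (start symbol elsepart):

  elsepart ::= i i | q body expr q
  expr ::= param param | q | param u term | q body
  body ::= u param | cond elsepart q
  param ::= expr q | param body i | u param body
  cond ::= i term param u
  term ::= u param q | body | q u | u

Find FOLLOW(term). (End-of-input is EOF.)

{ q, u }

In expr ::= param u term: term is at the end, add FOLLOW(expr) = { q }.
In cond ::= i term param u: add FIRST(param u) = { q, u }.
Union: FOLLOW(term) = { q, u }.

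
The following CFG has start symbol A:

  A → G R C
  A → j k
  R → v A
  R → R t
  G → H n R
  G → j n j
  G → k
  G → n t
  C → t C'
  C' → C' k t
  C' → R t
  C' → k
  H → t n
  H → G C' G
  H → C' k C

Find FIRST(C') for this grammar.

{ k, v }

From C' → C' k t: add FIRST(C') = { k, v }.
From C' → R t: add FIRST(R) = { v }.
C' → k contributes {k}.
Union: FIRST(C') = { k, v }.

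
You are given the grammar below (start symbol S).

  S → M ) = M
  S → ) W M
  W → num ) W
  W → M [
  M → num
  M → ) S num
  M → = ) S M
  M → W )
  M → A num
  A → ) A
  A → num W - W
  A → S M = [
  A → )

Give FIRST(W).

{ ), =, num }

W → num ) W contributes {num}.
From W → M [: add FIRST(M) = { ), =, num }.
Union: FIRST(W) = { ), =, num }.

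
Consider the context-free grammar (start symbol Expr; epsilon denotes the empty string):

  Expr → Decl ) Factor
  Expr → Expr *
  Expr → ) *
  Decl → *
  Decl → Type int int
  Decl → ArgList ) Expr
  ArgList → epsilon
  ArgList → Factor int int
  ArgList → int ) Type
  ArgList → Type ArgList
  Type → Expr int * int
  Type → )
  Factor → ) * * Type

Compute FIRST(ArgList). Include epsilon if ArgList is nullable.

{ ), *, int, epsilon }

ArgList → epsilon contributes epsilon.
From ArgList → Factor int int: add FIRST(Factor) = { ) }.
ArgList → int ) Type contributes {int}.
From ArgList → Type ArgList: add FIRST(Type) = { ), *, int }.
Union: FIRST(ArgList) = { ), *, int, epsilon }.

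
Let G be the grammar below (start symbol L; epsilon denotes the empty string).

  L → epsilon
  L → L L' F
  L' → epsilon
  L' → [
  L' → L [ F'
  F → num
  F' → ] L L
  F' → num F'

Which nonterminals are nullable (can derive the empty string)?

Directly nullable (have an epsilon-production): L, L'.
No other nonterminal has a production whose RHS symbols are all nullable.

{ L, L' }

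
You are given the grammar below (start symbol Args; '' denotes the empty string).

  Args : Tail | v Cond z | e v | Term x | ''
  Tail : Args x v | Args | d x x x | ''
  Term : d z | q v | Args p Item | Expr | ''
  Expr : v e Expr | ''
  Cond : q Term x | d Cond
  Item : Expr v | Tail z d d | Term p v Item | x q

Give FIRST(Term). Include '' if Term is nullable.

Term : d z contributes {d}.
Term : q v contributes {q}.
From Term : Args p Item: Args nullable, take FIRST(Args) ∪ {p} = { d, e, p, q, v, x }.
From Term : Expr: add FIRST(Expr) = { v, '' } (including '' since Expr is nullable).
Term : '' contributes ''.
Union: FIRST(Term) = { d, e, p, q, v, x, '' }.

{ d, e, p, q, v, x, '' }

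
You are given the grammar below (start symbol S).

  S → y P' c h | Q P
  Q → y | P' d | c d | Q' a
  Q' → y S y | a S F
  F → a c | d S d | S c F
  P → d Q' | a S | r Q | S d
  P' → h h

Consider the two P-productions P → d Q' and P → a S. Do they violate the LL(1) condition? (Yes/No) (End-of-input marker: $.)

FIRST(d Q') = { d } and FIRST(a S) = { a }.
The FIRST sets are disjoint and neither alternative is nullable — no conflict.

No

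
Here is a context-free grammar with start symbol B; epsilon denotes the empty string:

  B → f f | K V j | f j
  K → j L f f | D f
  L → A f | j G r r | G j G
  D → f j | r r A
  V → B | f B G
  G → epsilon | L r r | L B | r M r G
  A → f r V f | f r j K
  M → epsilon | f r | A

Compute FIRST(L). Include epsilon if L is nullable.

From L → A f: add FIRST(A) = { f }.
L → j G r r contributes {j}.
From L → G j G: G nullable, take FIRST(G) ∪ {j} = { f, j, r }.
Union: FIRST(L) = { f, j, r }.

{ f, j, r }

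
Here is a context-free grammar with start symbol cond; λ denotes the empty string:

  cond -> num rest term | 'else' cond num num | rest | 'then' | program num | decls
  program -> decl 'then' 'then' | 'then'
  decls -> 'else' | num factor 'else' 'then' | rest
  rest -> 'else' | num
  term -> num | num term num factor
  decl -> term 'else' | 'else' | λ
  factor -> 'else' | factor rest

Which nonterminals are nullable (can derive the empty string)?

Directly nullable (have an λ-production): decl.
No other nonterminal has a production whose RHS symbols are all nullable.

{ decl }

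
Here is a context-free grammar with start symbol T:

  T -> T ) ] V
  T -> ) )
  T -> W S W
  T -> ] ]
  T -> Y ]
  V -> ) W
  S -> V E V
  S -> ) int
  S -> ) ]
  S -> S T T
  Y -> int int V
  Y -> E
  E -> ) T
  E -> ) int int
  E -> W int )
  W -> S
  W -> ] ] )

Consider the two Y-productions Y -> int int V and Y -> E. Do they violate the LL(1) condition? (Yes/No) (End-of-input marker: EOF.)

FIRST(int int V) = { int } and FIRST(E) = { ), ] }.
The FIRST sets are disjoint and neither alternative is nullable — no conflict.

No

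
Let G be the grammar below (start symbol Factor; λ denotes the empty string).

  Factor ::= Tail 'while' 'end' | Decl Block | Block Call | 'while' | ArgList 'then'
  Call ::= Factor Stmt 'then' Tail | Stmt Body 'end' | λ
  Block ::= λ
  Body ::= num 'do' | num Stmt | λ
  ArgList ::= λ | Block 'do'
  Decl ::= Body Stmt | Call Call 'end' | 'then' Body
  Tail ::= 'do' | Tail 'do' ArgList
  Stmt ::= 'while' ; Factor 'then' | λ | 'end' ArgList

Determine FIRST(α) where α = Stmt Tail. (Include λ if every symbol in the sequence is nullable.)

Add FIRST(Stmt)\{λ} = { 'end', 'while' }; Stmt is nullable, continue.
Add FIRST(Tail) = { 'do' }; Tail is not nullable, stop.

{ 'do', 'end', 'while' }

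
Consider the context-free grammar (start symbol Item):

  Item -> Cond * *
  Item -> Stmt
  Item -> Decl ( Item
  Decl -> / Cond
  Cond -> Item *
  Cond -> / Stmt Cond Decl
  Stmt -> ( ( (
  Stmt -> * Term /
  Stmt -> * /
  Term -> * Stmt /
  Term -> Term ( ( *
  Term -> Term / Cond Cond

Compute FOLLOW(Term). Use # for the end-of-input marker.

{ (, / }

In Stmt -> * Term /: add FIRST(/) = { / }.
In Term -> Term ( ( *: add FIRST(( ( *) = { ( }.
In Term -> Term / Cond Cond: add FIRST(/ Cond Cond) = { / }.
Union: FOLLOW(Term) = { (, / }.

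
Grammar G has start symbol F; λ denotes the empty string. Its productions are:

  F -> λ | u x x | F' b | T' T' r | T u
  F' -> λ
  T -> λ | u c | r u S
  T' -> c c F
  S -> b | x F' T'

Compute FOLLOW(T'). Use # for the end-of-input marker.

{ c, r, u }

In F -> T' T' r: add FIRST(T' r) = { c }.
In F -> T' T' r: add FIRST(r) = { r }.
In S -> x F' T': T' is at the end, add FOLLOW(S) = { u }.
Union: FOLLOW(T') = { c, r, u }.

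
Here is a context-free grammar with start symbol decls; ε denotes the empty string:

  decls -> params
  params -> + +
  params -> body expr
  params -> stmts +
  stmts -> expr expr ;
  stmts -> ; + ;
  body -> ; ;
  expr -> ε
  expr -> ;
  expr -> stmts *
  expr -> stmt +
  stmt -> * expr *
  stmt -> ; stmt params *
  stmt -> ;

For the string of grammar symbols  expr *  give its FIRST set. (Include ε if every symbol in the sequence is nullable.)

Add FIRST(expr)\{ε} = { *, ; }; expr is nullable, continue.
* is a terminal; add {*} and stop.

{ *, ; }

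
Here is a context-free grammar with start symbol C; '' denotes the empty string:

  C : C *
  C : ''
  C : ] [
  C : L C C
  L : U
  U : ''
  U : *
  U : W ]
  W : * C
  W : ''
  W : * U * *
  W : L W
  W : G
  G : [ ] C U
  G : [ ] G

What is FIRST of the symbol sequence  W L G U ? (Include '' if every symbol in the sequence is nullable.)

Add FIRST(W)\{''} = { *, [, ] }; W is nullable, continue.
Add FIRST(L)\{''} = { *, [, ] }; L is nullable, continue.
Add FIRST(G) = { [ }; G is not nullable, stop.

{ *, [, ] }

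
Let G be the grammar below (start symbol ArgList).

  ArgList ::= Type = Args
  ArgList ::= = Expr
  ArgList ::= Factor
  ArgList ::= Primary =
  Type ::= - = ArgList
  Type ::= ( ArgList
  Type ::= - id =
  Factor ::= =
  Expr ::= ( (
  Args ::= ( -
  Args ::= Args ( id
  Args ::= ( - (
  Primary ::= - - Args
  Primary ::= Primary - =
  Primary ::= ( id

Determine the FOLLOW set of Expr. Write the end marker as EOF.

In ArgList ::= = Expr: Expr is at the end, add FOLLOW(ArgList) = { EOF, = }.
Union: FOLLOW(Expr) = { EOF, = }.

{ EOF, = }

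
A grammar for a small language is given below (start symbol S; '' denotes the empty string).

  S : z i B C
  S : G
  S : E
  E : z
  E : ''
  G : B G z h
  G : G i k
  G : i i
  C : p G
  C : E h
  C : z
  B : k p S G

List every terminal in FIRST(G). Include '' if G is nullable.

From G : B G z h: add FIRST(B) = { k }.
From G : G i k: add FIRST(G) = { i, k }.
G : i i contributes {i}.
Union: FIRST(G) = { i, k }.

{ i, k }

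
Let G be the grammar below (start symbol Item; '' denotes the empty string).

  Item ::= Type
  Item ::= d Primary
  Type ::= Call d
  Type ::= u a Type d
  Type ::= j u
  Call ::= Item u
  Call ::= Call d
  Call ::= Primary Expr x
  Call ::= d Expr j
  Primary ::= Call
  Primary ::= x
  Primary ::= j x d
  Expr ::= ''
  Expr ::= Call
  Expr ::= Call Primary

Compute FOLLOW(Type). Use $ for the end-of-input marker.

{ $, d, u }

In Item ::= Type: Type is at the end, add FOLLOW(Item) = { $, u }.
In Type ::= u a Type d: add FIRST(d) = { d }.
Union: FOLLOW(Type) = { $, d, u }.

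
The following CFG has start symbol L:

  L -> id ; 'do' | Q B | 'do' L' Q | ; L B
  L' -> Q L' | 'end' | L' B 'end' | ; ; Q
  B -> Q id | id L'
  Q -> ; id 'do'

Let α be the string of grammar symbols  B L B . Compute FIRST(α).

Add FIRST(B) = { ;, id }; B is not nullable, stop.

{ ;, id }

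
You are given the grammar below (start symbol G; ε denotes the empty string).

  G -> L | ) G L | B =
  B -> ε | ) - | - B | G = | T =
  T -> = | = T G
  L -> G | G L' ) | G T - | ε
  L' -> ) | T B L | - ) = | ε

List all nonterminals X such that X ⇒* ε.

{ B, G, L, L' }

Directly nullable (have an ε-production): B, L, L'.
G -> L with every symbol nullable, so G is nullable.
No other nonterminal has a production whose RHS symbols are all nullable.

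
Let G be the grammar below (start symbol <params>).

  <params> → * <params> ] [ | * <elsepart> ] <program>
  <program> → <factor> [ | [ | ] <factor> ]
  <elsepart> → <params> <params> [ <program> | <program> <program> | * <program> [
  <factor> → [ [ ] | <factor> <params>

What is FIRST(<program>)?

From <program> → <factor> [: add FIRST(<factor>) = { [ }.
<program> → [ contributes {[}.
<program> → ] <factor> ] contributes {]}.
Union: FIRST(<program>) = { [, ] }.

{ [, ] }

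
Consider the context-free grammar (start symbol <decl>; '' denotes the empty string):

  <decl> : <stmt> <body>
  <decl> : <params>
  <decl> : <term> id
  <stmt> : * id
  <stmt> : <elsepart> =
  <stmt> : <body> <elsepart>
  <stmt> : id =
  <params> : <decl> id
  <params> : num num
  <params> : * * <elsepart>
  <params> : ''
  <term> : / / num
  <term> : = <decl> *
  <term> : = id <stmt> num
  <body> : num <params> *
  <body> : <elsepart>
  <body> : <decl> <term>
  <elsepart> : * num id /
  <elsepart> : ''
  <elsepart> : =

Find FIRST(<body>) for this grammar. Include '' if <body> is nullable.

{ *, /, =, id, num, '' }

<body> : num <params> * contributes {num}.
From <body> : <elsepart>: add FIRST(<elsepart>) = { *, =, '' } (including '' since <elsepart> is nullable).
From <body> : <decl> <term>: <decl> nullable, take FIRST(<decl>) ∪ FIRST(<term>) = { *, /, =, id, num }.
Union: FIRST(<body>) = { *, /, =, id, num, '' }.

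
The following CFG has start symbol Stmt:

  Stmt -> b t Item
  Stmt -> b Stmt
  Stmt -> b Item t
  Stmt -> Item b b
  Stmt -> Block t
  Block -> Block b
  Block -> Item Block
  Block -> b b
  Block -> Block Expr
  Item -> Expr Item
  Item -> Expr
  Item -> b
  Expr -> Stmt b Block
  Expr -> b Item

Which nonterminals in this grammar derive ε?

No nonterminal has an empty production or an RHS whose symbols are all nullable.

{ } (none)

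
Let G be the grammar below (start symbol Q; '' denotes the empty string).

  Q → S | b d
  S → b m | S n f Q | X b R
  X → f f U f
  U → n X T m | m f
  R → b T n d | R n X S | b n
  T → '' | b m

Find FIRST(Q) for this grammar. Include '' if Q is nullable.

From Q → S: add FIRST(S) = { b, f }.
Q → b d contributes {b}.
Union: FIRST(Q) = { b, f }.

{ b, f }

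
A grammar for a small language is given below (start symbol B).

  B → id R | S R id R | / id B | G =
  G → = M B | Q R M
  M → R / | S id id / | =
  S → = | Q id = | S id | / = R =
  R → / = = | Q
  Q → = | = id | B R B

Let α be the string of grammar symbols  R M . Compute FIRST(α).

Add FIRST(R) = { /, =, id }; R is not nullable, stop.

{ /, =, id }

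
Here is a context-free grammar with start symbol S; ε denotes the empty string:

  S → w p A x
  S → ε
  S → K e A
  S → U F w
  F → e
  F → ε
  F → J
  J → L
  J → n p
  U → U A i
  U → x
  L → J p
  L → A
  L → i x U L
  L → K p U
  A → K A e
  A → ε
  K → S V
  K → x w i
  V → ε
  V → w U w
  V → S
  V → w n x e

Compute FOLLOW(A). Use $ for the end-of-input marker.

{ $, e, i, p, w, x }

In S → w p A x: add FIRST(x) = { x }.
In S → K e A: A is at the end, add FOLLOW(S) = { $, e, p, w, x }.
In U → U A i: add FIRST(i) = { i }.
In L → A: A is at the end, add FOLLOW(L) = { p, w }.
In A → K A e: add FIRST(e) = { e }.
Union: FOLLOW(A) = { $, e, i, p, w, x }.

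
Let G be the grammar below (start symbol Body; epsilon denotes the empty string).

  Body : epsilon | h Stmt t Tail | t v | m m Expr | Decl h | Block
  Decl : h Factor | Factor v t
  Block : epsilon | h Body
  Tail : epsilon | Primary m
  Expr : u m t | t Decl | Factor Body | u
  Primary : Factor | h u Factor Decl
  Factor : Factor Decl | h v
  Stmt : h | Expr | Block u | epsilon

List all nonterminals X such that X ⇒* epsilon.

Directly nullable (have an epsilon-production): Body, Block, Tail, Stmt.
No other nonterminal has a production whose RHS symbols are all nullable.

{ Block, Body, Stmt, Tail }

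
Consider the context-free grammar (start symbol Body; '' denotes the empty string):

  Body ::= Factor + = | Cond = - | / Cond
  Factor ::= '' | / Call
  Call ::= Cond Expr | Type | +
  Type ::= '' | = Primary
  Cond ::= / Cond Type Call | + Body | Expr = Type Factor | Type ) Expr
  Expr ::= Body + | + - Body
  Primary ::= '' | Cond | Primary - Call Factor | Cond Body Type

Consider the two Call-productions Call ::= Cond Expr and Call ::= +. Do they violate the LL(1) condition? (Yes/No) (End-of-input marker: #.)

FIRST(Cond Expr) = { ), +, /, = } and FIRST(+) = { + }.
Both contain +, so the two alternatives are not disjoint — LL(1) conflict.

Yes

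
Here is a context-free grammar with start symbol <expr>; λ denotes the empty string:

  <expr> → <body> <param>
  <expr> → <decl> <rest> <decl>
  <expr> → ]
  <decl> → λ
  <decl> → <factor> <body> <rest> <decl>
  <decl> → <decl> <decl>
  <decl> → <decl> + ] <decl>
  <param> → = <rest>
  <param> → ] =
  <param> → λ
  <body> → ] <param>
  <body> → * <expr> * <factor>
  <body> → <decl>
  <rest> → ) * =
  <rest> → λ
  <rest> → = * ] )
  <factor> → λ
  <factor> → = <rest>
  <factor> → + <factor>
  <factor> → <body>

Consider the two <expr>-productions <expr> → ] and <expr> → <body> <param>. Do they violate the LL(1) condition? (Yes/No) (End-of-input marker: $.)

FIRST(]) = { ] } and FIRST(<body> <param>) = { ), *, +, =, ], λ }.
Both contain ], so the two alternatives are not disjoint — LL(1) conflict.

Yes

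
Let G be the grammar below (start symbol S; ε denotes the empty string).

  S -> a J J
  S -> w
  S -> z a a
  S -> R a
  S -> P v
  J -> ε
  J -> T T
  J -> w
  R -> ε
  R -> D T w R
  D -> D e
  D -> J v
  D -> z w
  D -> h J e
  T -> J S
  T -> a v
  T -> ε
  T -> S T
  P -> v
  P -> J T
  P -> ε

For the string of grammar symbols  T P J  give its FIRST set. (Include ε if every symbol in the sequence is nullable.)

{ a, h, v, w, z, ε }

Add FIRST(T)\{ε} = { a, h, v, w, z }; T is nullable, continue.
Add FIRST(P)\{ε} = { a, h, v, w, z }; P is nullable, continue.
Add FIRST(J)\{ε} = { a, h, v, w, z }; J is nullable, continue.
Every symbol is nullable, so include ε.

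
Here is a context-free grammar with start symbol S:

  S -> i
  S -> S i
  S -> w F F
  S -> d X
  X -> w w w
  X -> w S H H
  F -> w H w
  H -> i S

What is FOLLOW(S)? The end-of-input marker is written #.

S is the start symbol, so # ∈ FOLLOW(S).
In S -> S i: add FIRST(i) = { i }.
In X -> w S H H: add FIRST(H H) = { i }.
In H -> i S: S is at the end, add FOLLOW(H) = { #, i, w }.
Union: FOLLOW(S) = { #, i, w }.

{ #, i, w }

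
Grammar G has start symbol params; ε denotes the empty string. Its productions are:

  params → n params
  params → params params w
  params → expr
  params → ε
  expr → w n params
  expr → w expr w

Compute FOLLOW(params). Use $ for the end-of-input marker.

{ $, n, w }

params is the start symbol, so $ ∈ FOLLOW(params).
In params → n params: params is at the end, add FOLLOW(params) = { $, n, w }.
In params → params params w: add FIRST(params w) = { n, w }.
In params → params params w: add FIRST(w) = { w }.
In expr → w n params: params is at the end, add FOLLOW(expr) = { $, n, w }.
Union: FOLLOW(params) = { $, n, w }.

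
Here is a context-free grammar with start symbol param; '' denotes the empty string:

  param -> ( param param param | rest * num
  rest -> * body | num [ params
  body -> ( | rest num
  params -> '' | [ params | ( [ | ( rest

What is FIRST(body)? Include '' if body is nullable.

{ (, *, num }

body -> ( contributes {(}.
From body -> rest num: add FIRST(rest) = { *, num }.
Union: FIRST(body) = { (, *, num }.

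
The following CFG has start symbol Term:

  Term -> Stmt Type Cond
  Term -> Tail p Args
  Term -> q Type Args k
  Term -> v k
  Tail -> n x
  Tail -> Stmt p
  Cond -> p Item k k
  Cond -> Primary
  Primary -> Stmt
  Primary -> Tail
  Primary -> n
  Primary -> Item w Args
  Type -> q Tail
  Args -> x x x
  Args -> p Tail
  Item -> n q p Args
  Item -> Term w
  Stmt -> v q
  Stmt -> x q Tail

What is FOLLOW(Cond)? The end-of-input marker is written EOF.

In Term -> Stmt Type Cond: Cond is at the end, add FOLLOW(Term) = { EOF, w }.
Union: FOLLOW(Cond) = { EOF, w }.

{ EOF, w }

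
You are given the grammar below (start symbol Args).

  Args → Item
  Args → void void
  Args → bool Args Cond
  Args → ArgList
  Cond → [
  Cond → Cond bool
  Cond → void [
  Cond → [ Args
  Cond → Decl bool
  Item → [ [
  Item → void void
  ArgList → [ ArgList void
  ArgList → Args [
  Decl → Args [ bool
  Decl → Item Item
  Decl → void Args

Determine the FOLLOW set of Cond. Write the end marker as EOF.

In Args → bool Args Cond: Cond is at the end, add FOLLOW(Args) = { EOF, [, bool, void }.
In Cond → Cond bool: add FIRST(bool) = { bool }.
Union: FOLLOW(Cond) = { EOF, [, bool, void }.

{ EOF, [, bool, void }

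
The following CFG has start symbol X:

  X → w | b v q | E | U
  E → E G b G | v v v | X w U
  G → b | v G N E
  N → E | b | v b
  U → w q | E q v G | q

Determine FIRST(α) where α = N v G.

{ b, q, v, w }

Add FIRST(N) = { b, q, v, w }; N is not nullable, stop.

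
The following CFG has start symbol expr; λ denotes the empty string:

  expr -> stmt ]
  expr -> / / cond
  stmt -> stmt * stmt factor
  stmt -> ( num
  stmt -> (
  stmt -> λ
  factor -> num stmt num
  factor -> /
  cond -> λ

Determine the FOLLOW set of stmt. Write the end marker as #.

In expr -> stmt ]: add FIRST(]) = { ] }.
In stmt -> stmt * stmt factor: add FIRST(* stmt factor) = { * }.
In stmt -> stmt * stmt factor: add FIRST(factor) = { /, num }.
In factor -> num stmt num: add FIRST(num) = { num }.
Union: FOLLOW(stmt) = { *, /, ], num }.

{ *, /, ], num }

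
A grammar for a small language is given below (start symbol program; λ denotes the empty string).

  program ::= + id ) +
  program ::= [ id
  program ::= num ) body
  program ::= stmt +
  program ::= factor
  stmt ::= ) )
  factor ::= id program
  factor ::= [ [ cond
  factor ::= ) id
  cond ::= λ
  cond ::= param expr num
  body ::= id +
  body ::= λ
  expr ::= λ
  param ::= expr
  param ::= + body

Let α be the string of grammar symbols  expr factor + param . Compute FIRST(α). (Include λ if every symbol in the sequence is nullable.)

{ ), [, id }

Add FIRST(expr)\{λ} = {  }; expr is nullable, continue.
Add FIRST(factor) = { ), [, id }; factor is not nullable, stop.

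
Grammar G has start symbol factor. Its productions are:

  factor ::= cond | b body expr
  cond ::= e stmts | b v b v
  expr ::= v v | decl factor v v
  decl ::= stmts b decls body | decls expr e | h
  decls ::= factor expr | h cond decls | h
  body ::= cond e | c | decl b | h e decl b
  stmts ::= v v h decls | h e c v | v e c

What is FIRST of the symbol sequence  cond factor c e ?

Add FIRST(cond) = { b, e }; cond is not nullable, stop.

{ b, e }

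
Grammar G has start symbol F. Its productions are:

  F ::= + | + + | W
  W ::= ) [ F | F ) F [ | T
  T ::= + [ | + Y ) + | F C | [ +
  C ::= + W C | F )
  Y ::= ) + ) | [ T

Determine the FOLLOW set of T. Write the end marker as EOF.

{ EOF, ), +, [ }

In W ::= T: T is at the end, add FOLLOW(W) = { EOF, ), +, [ }.
In Y ::= [ T: T is at the end, add FOLLOW(Y) = { ) }.
Union: FOLLOW(T) = { EOF, ), +, [ }.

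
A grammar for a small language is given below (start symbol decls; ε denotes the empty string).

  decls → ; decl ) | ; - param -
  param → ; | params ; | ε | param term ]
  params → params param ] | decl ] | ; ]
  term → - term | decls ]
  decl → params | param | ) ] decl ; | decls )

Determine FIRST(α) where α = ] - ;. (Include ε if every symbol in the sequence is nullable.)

] is a terminal; add {]} and stop.

{ ] }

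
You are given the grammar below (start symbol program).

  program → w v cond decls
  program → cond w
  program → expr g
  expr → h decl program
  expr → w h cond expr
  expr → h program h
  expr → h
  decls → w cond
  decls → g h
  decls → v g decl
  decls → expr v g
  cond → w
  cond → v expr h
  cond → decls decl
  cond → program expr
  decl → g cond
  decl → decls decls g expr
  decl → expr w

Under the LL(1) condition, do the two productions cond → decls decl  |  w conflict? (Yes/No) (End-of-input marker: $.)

Yes

FIRST(decls decl) = { g, h, v, w } and FIRST(w) = { w }.
Both contain w, so the two alternatives are not disjoint — LL(1) conflict.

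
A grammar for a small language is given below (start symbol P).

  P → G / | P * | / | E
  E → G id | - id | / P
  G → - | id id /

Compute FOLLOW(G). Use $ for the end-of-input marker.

In P → G /: add FIRST(/) = { / }.
In E → G id: add FIRST(id) = { id }.
Union: FOLLOW(G) = { /, id }.

{ /, id }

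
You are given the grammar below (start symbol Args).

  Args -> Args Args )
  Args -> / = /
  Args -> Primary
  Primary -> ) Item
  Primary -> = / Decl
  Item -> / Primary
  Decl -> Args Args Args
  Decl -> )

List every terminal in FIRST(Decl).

From Decl -> Args Args Args: add FIRST(Args) = { ), /, = }.
Decl -> ) contributes {)}.
Union: FIRST(Decl) = { ), /, = }.

{ ), /, = }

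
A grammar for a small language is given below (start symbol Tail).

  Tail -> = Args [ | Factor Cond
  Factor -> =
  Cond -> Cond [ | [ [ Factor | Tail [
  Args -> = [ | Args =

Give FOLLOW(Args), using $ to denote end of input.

In Tail -> = Args [: add FIRST([) = { [ }.
In Args -> Args =: add FIRST(=) = { = }.
Union: FOLLOW(Args) = { =, [ }.

{ =, [ }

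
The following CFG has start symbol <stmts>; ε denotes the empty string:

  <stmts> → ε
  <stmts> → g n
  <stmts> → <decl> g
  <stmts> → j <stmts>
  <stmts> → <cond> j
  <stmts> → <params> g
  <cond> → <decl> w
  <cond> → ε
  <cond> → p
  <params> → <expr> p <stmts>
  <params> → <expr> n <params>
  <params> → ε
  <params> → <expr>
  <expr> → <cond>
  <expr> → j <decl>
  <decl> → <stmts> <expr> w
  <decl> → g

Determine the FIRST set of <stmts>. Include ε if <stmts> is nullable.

<stmts> → ε contributes ε.
<stmts> → g n contributes {g}.
From <stmts> → <decl> g: add FIRST(<decl>) = { g, j, n, p, w }.
<stmts> → j <stmts> contributes {j}.
From <stmts> → <cond> j: <cond> nullable, take FIRST(<cond>) ∪ {j} = { g, j, n, p, w }.
From <stmts> → <params> g: <params> nullable, take FIRST(<params>) ∪ {g} = { g, j, n, p, w }.
Union: FIRST(<stmts>) = { g, j, n, p, w, ε }.

{ g, j, n, p, w, ε }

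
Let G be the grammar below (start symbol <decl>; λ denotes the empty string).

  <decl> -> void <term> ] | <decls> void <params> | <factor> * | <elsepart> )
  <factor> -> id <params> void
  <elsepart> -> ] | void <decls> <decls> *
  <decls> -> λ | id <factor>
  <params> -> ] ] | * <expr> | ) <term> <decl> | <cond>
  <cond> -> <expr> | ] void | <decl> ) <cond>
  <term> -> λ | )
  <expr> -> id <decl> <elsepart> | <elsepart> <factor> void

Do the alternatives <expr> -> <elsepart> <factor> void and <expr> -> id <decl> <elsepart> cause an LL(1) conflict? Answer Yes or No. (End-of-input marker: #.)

No

FIRST(<elsepart> <factor> void) = { ], void } and FIRST(id <decl> <elsepart>) = { id }.
The FIRST sets are disjoint and neither alternative is nullable — no conflict.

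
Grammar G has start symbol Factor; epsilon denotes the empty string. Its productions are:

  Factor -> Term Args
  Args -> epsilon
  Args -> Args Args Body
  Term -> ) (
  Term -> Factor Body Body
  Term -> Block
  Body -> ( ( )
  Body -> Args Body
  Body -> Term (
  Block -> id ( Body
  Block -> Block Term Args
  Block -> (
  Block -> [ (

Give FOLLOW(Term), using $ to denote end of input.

In Factor -> Term Args: add FIRST(Args)\{epsilon} = { (, ), [, id }.
  Since Args is nullable, also add FOLLOW(Factor) = { $, (, ), [, id }.
In Body -> Term (: add FIRST(() = { ( }.
In Block -> Block Term Args: add FIRST(Args)\{epsilon} = { (, ), [, id }.
  Since Args is nullable, also add FOLLOW(Block) = { $, (, ), [, id }.
Union: FOLLOW(Term) = { $, (, ), [, id }.

{ $, (, ), [, id }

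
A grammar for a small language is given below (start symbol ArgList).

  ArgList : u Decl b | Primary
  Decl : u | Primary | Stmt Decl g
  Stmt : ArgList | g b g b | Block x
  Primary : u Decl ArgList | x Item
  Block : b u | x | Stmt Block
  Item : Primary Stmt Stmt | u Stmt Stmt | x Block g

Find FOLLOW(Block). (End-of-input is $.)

{ g, x }

In Stmt : Block x: add FIRST(x) = { x }.
In Block : Stmt Block: Block is at the end, add FOLLOW(Block) = { g, x }.
In Item : x Block g: add FIRST(g) = { g }.
Union: FOLLOW(Block) = { g, x }.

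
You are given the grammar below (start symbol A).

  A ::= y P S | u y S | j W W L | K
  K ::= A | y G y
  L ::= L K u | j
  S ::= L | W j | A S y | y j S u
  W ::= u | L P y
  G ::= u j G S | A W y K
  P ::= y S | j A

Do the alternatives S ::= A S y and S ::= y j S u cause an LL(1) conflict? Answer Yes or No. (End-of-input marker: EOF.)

FIRST(A S y) = { j, u, y } and FIRST(y j S u) = { y }.
Both contain y, so the two alternatives are not disjoint — LL(1) conflict.

Yes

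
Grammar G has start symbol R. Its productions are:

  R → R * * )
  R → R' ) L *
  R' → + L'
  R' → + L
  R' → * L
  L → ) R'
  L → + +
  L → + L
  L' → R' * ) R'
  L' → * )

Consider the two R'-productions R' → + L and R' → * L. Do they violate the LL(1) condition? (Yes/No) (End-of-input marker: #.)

FIRST(+ L) = { + } and FIRST(* L) = { * }.
The FIRST sets are disjoint and neither alternative is nullable — no conflict.

No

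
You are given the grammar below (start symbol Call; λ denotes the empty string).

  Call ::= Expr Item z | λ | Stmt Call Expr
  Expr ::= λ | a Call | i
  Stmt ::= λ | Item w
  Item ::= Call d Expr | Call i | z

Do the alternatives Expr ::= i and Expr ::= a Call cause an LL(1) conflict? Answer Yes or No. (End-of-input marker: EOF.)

No

FIRST(i) = { i } and FIRST(a Call) = { a }.
The FIRST sets are disjoint and neither alternative is nullable — no conflict.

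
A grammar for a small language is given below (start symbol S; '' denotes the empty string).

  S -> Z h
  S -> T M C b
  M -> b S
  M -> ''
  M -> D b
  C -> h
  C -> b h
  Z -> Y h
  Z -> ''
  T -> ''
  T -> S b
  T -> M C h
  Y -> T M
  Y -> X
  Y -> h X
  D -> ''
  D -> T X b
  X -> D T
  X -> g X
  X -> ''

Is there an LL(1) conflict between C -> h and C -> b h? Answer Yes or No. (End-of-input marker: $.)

FIRST(h) = { h } and FIRST(b h) = { b }.
The FIRST sets are disjoint and neither alternative is nullable — no conflict.

No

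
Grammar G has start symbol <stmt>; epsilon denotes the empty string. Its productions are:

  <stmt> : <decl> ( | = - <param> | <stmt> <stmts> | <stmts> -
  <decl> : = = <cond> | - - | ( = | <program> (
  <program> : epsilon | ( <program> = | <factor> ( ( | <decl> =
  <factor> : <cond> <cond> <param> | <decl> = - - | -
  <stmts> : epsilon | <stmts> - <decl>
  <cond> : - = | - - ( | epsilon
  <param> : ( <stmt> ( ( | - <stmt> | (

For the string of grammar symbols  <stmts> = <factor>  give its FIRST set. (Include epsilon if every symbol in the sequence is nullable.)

Add FIRST(<stmts>)\{epsilon} = { - }; <stmts> is nullable, continue.
= is a terminal; add {=} and stop.

{ -, = }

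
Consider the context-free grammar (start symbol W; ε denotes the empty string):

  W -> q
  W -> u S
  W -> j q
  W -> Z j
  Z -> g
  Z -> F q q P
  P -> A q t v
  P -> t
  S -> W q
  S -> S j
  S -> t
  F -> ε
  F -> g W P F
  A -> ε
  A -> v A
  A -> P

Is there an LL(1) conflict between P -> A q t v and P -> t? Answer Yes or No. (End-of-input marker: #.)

Yes

FIRST(A q t v) = { q, t, v } and FIRST(t) = { t }.
Both contain t, so the two alternatives are not disjoint — LL(1) conflict.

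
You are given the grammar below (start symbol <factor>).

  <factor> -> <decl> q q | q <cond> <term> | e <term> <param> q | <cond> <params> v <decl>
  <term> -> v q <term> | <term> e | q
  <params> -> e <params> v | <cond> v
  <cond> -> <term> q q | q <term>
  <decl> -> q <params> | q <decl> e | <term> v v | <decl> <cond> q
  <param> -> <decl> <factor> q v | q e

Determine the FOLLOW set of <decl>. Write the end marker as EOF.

{ EOF, e, q, v }

In <factor> -> <decl> q q: add FIRST(q q) = { q }.
In <factor> -> <cond> <params> v <decl>: <decl> is at the end, add FOLLOW(<factor>) = { EOF, q }.
In <decl> -> q <decl> e: add FIRST(e) = { e }.
In <decl> -> <decl> <cond> q: add FIRST(<cond> q) = { q, v }.
In <param> -> <decl> <factor> q v: add FIRST(<factor> q v) = { e, q, v }.
Union: FOLLOW(<decl>) = { EOF, e, q, v }.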